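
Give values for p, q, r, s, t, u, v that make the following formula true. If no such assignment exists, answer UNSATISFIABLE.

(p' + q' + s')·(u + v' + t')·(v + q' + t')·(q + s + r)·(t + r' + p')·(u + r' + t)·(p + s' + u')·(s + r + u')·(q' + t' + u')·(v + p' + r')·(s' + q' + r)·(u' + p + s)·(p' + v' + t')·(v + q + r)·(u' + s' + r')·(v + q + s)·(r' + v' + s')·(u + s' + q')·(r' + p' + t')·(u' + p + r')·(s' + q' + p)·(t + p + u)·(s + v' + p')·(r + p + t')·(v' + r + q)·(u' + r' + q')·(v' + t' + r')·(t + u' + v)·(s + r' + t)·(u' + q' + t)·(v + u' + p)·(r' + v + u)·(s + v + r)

Suppose p = 0.
Suppose s = 0.
From the singleton clause (u'), u = 0.
From the singleton clause (t), t = 1.
From the singleton clause (v'), v = 0.
From the singleton clause (q'), q = 0.
But (q) is also a unit clause — contradiction.
That branch fails; take s = 1 instead.
From the singleton clause (u'), u = 0.
From the singleton clause (q'), q = 0.
From the singleton clause (t), t = 1.
From the singleton clause (v'), v = 0.
From the singleton clause (r), r = 1.
But (r') is also a unit clause — contradiction.
Both values of s lead to a conflict.
That branch fails; take p = 1 instead.
Suppose q = 0.
Suppose s = 1.
Suppose t = 1.
From the singleton clause (v'), v = 0.
From the singleton clause (r'), r = 0.
But (r) is also a unit clause — contradiction.
That branch fails; take t = 0 instead.
From the singleton clause (r'), r = 0.
From the singleton clause (v), v = 1.
But (v') is also a unit clause — contradiction.
Both values of t lead to a conflict.
That branch fails; take s = 0 instead.
From the singleton clause (r), r = 1.
From the singleton clause (t), t = 1.
But (t') is also a unit clause — contradiction.
Both values of s lead to a conflict.
That branch fails; take q = 1 instead.
From the singleton clause (s'), s = 0.
From the singleton clause (v'), v = 0.
From the singleton clause (t'), t = 0.
From the singleton clause (r'), r = 0.
But (r) is also a unit clause — contradiction.
Both values of q lead to a conflict.
Both values of p lead to a conflict.

UNSATISFIABLE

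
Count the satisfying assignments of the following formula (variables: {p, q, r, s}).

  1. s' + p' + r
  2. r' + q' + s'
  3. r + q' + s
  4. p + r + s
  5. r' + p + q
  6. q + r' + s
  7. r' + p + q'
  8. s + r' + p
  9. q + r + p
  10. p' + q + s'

There are 2^4 = 16 truth assignments over (p, q, r, s).
Check each against the 10 clauses (columns in the order p, q, r, s):
  F F F F  ✗ fails (p + r + s)
  F F F T  ✗ fails (q + r + p)
  F F T F  ✗ fails (r' + p + q)
  F F T T  ✗ fails (r' + p + q)
  F T F F  ✗ fails (r + q' + s)
  F T F T  ✓ satisfies all
  F T T F  ✗ fails (r' + p + q')
  F T T T  ✗ fails (r' + q' + s')
  T F F F  ✓ satisfies all
  T F F T  ✗ fails (s' + p' + r)
  T F T F  ✗ fails (q + r' + s)
  T F T T  ✗ fails (p' + q + s')
  T T F F  ✗ fails (r + q' + s)
  T T F T  ✗ fails (s' + p' + r)
  T T T F  ✓ satisfies all
  T T T T  ✗ fails (r' + q' + s')
3 of the 16 rows are models.

3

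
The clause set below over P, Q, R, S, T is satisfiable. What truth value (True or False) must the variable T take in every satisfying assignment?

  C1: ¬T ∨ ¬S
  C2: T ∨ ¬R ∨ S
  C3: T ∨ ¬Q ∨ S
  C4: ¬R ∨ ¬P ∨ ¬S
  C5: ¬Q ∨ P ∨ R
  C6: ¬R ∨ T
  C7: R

True

Suppose T = False.
From the singleton clause (¬R), R = False.
But (R) is also a unit clause — contradiction.
So every satisfying assignment has T = True.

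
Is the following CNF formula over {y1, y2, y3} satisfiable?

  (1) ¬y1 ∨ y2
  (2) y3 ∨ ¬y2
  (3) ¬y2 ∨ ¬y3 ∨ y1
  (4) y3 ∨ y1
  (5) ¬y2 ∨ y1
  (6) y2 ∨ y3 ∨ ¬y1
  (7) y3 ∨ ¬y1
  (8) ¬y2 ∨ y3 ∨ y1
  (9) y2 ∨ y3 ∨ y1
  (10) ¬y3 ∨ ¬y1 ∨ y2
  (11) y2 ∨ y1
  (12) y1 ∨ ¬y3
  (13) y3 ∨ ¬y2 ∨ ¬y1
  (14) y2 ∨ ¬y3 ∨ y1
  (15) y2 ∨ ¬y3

Satisfiable

Try y1 = True.
(y2) alone gives y2 = True.
(y3) alone gives y3 = True.
All clauses are satisfied.
A satisfying assignment: y1 ↦ True, y2 ↦ True, y3 ↦ True.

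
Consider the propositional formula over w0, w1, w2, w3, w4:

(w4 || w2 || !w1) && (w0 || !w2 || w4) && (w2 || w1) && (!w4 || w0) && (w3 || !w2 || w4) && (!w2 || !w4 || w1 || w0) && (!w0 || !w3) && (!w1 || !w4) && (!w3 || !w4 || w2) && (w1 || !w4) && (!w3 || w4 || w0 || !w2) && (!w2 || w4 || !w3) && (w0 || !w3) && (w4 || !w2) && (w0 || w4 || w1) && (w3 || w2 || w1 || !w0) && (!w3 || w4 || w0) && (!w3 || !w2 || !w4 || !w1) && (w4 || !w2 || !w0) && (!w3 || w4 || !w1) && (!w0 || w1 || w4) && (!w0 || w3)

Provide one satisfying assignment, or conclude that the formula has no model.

UNSATISFIABLE

Branch on w2: set w2 = true.
The clause (w4) is unit, so w4 = true.
The clause (w0) is unit, so w0 = true.
The clause (!w3) is unit, so w3 = false.
But (w3) is also a unit clause — contradiction.
That branch fails; take w2 = false instead.
The clause (w1) is unit, so w1 = true.
The clause (w4) is unit, so w4 = true.
But (!w4) is also a unit clause — contradiction.
Either choice for w2 ends in contradiction.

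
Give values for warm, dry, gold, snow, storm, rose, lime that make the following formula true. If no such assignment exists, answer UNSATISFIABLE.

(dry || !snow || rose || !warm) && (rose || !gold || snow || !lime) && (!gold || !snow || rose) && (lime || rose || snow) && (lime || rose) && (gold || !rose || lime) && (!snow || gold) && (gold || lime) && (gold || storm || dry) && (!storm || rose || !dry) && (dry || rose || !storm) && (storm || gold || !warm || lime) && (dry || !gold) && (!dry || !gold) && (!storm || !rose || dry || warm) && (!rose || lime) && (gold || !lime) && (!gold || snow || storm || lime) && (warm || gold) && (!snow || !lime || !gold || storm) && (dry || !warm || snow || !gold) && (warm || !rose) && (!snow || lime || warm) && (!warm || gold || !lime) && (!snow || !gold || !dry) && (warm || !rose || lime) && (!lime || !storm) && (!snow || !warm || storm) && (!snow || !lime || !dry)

Case lime = true:
Unit clause (gold) forces gold = true.
Unit clause (dry) forces dry = true.
That conflicts with the unit clause (!dry).
So lime must be the other value — set lime = false.
Unit clause (rose) forces rose = true.
That conflicts with the unit clause (!rose).
Both values of lime lead to a conflict.

UNSATISFIABLE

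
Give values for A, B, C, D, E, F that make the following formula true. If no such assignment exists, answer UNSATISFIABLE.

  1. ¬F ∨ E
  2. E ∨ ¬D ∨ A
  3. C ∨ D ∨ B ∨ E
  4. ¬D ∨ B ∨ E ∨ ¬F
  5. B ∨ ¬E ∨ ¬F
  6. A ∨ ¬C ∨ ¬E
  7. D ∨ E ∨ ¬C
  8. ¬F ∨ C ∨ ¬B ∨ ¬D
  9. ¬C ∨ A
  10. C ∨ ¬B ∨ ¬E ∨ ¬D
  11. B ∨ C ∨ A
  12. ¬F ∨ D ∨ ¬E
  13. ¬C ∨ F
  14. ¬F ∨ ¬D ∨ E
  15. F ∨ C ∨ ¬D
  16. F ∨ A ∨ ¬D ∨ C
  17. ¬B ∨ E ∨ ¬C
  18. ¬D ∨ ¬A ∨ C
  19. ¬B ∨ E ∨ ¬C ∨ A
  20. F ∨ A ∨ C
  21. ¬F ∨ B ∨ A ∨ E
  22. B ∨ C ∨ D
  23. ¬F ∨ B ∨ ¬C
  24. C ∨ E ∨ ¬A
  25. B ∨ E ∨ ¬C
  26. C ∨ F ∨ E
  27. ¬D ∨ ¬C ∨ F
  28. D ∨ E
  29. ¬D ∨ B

A=True, B=True, C=False, D=False, E=True, F=False

Try F = False.
(¬C) alone gives C = False.
(¬D) alone gives D = False.
(A) alone gives A = True.
(B) alone gives B = True.
(E) alone gives E = True.
Every clause now holds.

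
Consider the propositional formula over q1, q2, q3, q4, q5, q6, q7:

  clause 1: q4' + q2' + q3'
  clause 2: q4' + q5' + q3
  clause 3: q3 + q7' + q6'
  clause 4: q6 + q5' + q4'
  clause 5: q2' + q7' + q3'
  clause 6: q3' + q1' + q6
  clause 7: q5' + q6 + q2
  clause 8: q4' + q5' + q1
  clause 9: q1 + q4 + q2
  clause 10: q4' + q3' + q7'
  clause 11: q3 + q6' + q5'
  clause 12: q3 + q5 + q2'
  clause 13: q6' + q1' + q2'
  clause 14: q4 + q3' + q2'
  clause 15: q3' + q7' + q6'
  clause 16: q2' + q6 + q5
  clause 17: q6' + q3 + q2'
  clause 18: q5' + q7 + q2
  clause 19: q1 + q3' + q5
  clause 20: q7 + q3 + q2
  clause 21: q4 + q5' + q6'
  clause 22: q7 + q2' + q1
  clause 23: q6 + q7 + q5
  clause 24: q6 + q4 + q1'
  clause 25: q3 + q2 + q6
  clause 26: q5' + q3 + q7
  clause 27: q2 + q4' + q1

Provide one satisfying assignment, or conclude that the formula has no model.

Branch on q4: set q4 = 0.
Branch on q1: set q1 = 0.
The clause (q2) is unit, so q2 = 1.
The clause (q3') is unit, so q3 = 0.
The clause (q5) is unit, so q5 = 1.
The clause (q6') is unit, so q6 = 0.
The clause (q7) is unit, so q7 = 1.
Every clause now holds.

q1=0; q2=1; q3=0; q4=0; q5=1; q6=0; q7=1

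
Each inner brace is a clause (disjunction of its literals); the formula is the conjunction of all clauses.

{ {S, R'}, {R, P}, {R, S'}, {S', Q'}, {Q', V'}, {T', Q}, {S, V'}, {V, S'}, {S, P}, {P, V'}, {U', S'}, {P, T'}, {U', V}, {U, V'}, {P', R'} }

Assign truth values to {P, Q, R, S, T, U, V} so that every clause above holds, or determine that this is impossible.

Try S = 0.
(R') alone gives R = 0.
(P) alone gives P = 1.
(V') alone gives V = 0.
(U') alone gives U = 0.
Try T = 0.
All clauses hold; Q can take either value.

P ↦ 1; Q ↦ 0; R ↦ 0; S ↦ 0; T ↦ 0; U ↦ 0; V ↦ 0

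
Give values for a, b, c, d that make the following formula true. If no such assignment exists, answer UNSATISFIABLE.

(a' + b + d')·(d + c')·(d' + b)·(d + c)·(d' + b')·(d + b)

Suppose d = 1.
Unit clause (b) forces b = 1.
Now (b') is unsatisfied and unit — conflict.
That branch fails; take d = 0 instead.
Unit clause (c') forces c = 0.
Now (c) is unsatisfied and unit — conflict.
Neither d = 1 nor d = 0 works.

UNSATISFIABLE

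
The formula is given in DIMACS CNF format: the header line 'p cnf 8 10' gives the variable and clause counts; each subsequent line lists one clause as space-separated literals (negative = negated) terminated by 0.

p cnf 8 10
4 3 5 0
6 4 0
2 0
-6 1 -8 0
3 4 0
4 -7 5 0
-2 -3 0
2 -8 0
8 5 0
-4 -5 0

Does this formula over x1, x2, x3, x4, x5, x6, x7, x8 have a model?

The clause (x2) is unit, so x2 = True.
The clause (¬x3) is unit, so x3 = False.
The clause (x4) is unit, so x4 = True.
The clause (¬x5) is unit, so x5 = False.
The clause (x8) is unit, so x8 = True.
Case x6 = False:
No clause remains; x1, x7 are free.
A satisfying assignment: x1 ↦ True; x2 ↦ True; x3 ↦ False; x4 ↦ True; x5 ↦ False; x6 ↦ False; x7 ↦ False; x8 ↦ True.

Satisfiable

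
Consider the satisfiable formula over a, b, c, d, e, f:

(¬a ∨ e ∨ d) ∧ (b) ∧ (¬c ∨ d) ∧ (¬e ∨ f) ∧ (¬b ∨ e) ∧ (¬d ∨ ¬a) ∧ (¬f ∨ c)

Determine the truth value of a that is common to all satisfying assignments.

False

Suppose a = True.
(b) alone gives b = True.
(e) alone gives e = True.
(f) alone gives f = True.
(¬d) alone gives d = False.
(¬c) alone gives c = False.
Now (c) is unsatisfied and unit — conflict.
So every satisfying assignment has a = False.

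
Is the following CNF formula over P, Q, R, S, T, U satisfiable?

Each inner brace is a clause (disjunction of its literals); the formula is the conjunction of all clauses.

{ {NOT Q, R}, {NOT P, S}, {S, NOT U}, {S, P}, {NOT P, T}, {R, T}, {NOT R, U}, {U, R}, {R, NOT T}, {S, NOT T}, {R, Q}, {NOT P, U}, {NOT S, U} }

Satisfiable

Branch on Q: set Q = true.
The clause (R) is unit, so R = true.
The clause (U) is unit, so U = true.
The clause (S) is unit, so S = true.
Branch on P: set P = false.
No clause remains; T is free.
A satisfying assignment: P=false, Q=true, R=true, S=true, T=false, U=true.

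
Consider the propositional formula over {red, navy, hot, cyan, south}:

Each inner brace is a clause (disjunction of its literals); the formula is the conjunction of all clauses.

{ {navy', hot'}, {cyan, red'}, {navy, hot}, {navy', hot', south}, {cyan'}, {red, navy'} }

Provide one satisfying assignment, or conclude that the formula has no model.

From the singleton clause (cyan'), cyan = 0.
From the singleton clause (red'), red = 0.
From the singleton clause (navy'), navy = 0.
From the singleton clause (hot), hot = 1.
All clauses hold; south can take either value.

red ↦ 0; navy ↦ 0; hot ↦ 1; cyan ↦ 0; south ↦ 1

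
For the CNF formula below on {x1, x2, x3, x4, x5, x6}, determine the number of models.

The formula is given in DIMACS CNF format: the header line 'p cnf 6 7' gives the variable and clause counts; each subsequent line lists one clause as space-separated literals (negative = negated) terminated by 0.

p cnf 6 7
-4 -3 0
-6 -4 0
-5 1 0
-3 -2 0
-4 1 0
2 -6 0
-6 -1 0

14

There are 2^6 = 64 truth assignments over (x1, x2, x3, x4, x5, x6).
Split on x3. With x3 = True, the clauses containing x3 are satisfied and ¬x3 drops from the rest; 3 of the 2^5 = 32 assignments to the other variables satisfy what remains.
With x3 = False, by the same count on the reduced clause set, 11 assignments work.
Total: 3 + 11 = 14.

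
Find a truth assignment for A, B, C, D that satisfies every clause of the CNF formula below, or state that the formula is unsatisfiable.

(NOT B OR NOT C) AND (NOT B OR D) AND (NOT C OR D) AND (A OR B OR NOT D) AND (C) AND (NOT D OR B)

UNSATISFIABLE

The clause (C) is unit, so C = true.
The clause (NOT B) is unit, so B = false.
The clause (D) is unit, so D = true.
Now (NOT D) is unsatisfied and unit — conflict.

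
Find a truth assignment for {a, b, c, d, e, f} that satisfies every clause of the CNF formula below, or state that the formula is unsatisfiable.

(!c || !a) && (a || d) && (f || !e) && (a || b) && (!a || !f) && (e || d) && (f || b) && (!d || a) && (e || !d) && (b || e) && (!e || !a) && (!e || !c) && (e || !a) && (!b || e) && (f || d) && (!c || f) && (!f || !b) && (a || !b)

Case c = false:
Case a = true:
The clause (!f) is unit, so f = false.
The clause (!e) is unit, so e = false.
But (e) is also a unit clause — contradiction.
So a must be the other value — set a = false.
The clause (d) is unit, so d = true.
But (!d) is also a unit clause — contradiction.
Either choice for a ends in contradiction.
So c must be the other value — set c = true.
The clause (!a) is unit, so a = false.
The clause (d) is unit, so d = true.
But (!d) is also a unit clause — contradiction.
Either choice for c ends in contradiction.

UNSATISFIABLE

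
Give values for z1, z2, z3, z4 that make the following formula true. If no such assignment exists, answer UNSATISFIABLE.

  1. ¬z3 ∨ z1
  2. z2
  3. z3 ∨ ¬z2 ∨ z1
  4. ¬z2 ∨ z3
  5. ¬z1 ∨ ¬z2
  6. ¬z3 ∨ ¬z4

Unit clause (z2) forces z2 = True.
Unit clause (z3) forces z3 = True.
Unit clause (z1) forces z1 = True.
But (¬z1) is also a unit clause — contradiction.

UNSATISFIABLE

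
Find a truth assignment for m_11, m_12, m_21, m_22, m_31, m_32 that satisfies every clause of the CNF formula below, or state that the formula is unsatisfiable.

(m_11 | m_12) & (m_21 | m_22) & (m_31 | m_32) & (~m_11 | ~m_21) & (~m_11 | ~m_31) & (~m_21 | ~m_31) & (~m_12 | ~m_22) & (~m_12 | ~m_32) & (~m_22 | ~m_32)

Branch on m_11: set m_11 = 1.
(~m_21) alone gives m_21 = 0.
(m_22) alone gives m_22 = 1.
(~m_31) alone gives m_31 = 0.
(m_32) alone gives m_32 = 1.
That conflicts with the unit clause (~m_32).
So m_11 must be the other value — set m_11 = 0.
(m_12) alone gives m_12 = 1.
(~m_22) alone gives m_22 = 0.
(m_21) alone gives m_21 = 1.
(~m_31) alone gives m_31 = 0.
(m_32) alone gives m_32 = 1.
That conflicts with the unit clause (~m_32).
Neither m_11 = 1 nor m_11 = 0 works.

UNSATISFIABLE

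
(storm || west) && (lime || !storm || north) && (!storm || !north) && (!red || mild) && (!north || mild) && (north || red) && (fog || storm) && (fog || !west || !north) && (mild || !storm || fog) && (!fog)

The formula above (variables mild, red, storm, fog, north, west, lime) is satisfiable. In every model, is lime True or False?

Suppose lime = false.
The clause (!fog) is unit, so fog = false.
The clause (storm) is unit, so storm = true.
The clause (north) is unit, so north = true.
That conflicts with the unit clause (!north).
So every satisfying assignment has lime = True.

True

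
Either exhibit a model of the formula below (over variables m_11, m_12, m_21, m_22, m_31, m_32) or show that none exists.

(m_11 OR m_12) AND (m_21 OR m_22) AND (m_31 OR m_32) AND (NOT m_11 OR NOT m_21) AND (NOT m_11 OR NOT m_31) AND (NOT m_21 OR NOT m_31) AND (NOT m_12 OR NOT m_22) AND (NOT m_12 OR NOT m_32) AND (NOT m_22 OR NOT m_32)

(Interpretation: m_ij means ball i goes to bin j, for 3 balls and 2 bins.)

UNSATISFIABLE

Case m_11 = true:
The clause (NOT m_21) is unit, so m_21 = false.
The clause (m_22) is unit, so m_22 = true.
The clause (NOT m_31) is unit, so m_31 = false.
The clause (m_32) is unit, so m_32 = true.
That conflicts with the unit clause (NOT m_32).
Undo m_11 and try m_11 = false.
The clause (m_12) is unit, so m_12 = true.
The clause (NOT m_22) is unit, so m_22 = false.
The clause (m_21) is unit, so m_21 = true.
The clause (NOT m_31) is unit, so m_31 = false.
The clause (m_32) is unit, so m_32 = true.
That conflicts with the unit clause (NOT m_32).
Neither m_11 = true nor m_11 = false works.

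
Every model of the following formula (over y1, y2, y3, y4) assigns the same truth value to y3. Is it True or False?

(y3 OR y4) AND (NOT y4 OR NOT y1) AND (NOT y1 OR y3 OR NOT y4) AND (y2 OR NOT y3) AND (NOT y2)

False

Suppose y3 = true.
From the singleton clause (y2), y2 = true.
But (NOT y2) is also a unit clause — contradiction.
So every satisfying assignment has y3 = False.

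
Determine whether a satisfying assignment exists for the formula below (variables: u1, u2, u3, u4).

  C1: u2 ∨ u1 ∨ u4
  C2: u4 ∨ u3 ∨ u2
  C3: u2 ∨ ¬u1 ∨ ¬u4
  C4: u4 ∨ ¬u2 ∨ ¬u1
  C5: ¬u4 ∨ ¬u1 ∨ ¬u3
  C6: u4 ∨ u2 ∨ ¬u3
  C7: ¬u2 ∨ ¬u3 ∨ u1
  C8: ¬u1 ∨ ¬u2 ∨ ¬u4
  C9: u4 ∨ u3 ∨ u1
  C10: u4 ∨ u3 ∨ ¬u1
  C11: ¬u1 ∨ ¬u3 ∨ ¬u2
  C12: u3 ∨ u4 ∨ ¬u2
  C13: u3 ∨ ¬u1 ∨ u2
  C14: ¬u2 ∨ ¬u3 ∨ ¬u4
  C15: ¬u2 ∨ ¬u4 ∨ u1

Case u2 = False:
Case u1 = False:
From the singleton clause (u4), u4 = True.
All clauses hold; u3 can take either value.
A satisfying assignment: u1=False, u2=False, u3=False, u4=True.

Yes, satisfiable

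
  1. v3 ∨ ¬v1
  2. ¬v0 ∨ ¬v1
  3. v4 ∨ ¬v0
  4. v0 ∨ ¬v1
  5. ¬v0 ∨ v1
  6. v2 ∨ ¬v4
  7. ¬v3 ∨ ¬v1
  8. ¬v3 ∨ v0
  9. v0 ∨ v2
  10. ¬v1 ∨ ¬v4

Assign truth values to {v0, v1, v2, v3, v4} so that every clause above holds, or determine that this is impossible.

Case v3 = False:
The clause (¬v1) is unit, so v1 = False.
The clause (¬v0) is unit, so v0 = False.
The clause (v2) is unit, so v2 = True.
No clause remains; v4 is free.

v0: False,  v1: False,  v2: True,  v3: False,  v4: False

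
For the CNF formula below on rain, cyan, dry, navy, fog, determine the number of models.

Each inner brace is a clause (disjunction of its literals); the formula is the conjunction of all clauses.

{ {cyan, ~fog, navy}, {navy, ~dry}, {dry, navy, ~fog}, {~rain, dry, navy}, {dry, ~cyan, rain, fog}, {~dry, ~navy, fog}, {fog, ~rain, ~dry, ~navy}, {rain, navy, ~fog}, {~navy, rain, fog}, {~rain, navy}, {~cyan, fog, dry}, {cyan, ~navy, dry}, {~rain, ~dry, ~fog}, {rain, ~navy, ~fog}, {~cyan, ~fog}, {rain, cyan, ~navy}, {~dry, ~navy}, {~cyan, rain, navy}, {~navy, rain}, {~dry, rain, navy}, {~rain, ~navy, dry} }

1

There are 2^5 = 32 truth assignments over (rain, cyan, dry, navy, fog).
Split on rain. With rain = 1, the clauses containing rain are satisfied and ~rain drops from the rest; 0 of the 2^4 = 16 assignments to the other variables satisfy what remains.
With rain = 0, by the same count on the reduced clause set, 1 assignment works.
(One model: rain=F, cyan=F, dry=F, navy=F, fog=F.)
Total: 0 + 1 = 1.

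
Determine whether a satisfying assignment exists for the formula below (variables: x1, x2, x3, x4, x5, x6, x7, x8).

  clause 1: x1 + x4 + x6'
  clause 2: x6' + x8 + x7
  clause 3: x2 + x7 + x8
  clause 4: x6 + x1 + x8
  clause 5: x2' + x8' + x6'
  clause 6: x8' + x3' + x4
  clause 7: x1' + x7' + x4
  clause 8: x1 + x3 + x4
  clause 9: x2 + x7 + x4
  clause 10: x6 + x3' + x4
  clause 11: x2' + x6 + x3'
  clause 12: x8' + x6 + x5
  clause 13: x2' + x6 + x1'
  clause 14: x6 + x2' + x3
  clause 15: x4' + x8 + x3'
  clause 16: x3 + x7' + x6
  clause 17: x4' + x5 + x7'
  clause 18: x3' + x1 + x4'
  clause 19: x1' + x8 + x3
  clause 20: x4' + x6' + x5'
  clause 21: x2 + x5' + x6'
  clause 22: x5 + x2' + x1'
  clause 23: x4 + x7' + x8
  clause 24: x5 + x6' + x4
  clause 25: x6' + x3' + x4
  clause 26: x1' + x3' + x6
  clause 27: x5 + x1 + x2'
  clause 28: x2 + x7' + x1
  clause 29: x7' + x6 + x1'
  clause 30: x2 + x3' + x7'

Case x1 = 1:
Case x7 = 0:
Case x6 = 0:
(x2') alone gives x2 = 0.
(x8) alone gives x8 = 1.
(x4) alone gives x4 = 1.
(x5) alone gives x5 = 1.
(x3') alone gives x3 = 0.
Every clause now holds.
A satisfying assignment: x1=1,  x2=0,  x3=0,  x4=1,  x5=1,  x6=0,  x7=0,  x8=1.

Satisfiable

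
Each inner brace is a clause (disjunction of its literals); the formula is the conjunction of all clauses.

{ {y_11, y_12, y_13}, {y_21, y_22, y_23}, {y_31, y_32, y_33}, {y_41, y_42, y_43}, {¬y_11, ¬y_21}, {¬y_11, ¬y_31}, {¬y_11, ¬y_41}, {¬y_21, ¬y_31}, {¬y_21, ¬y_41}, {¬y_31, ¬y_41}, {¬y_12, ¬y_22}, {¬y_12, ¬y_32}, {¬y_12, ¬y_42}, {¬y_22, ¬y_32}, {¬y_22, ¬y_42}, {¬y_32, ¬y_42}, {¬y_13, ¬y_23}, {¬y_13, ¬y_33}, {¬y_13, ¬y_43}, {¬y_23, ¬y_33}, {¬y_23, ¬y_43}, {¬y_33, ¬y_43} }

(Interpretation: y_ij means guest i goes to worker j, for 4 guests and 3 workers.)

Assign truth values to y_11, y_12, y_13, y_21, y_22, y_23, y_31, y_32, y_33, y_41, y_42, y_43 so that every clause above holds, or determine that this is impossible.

Case y_11 = False:
Case y_12 = True:
The clause (¬y_22) is unit, so y_22 = False.
The clause (¬y_32) is unit, so y_32 = False.
The clause (¬y_42) is unit, so y_42 = False.
Case y_21 = True:
The clause (¬y_31) is unit, so y_31 = False.
The clause (y_33) is unit, so y_33 = True.
The clause (¬y_41) is unit, so y_41 = False.
The clause (y_43) is unit, so y_43 = True.
That conflicts with the unit clause (¬y_43).
That branch fails; take y_21 = False instead.
The clause (y_23) is unit, so y_23 = True.
The clause (¬y_13) is unit, so y_13 = False.
The clause (¬y_33) is unit, so y_33 = False.
The clause (y_31) is unit, so y_31 = True.
The clause (¬y_41) is unit, so y_41 = False.
The clause (y_43) is unit, so y_43 = True.
That conflicts with the unit clause (¬y_43).
Either choice for y_21 ends in contradiction.
That branch fails; take y_12 = False instead.
The clause (y_13) is unit, so y_13 = True.
The clause (¬y_23) is unit, so y_23 = False.
The clause (¬y_33) is unit, so y_33 = False.
The clause (¬y_43) is unit, so y_43 = False.
Case y_21 = True:
The clause (¬y_31) is unit, so y_31 = False.
The clause (y_32) is unit, so y_32 = True.
The clause (¬y_41) is unit, so y_41 = False.
The clause (y_42) is unit, so y_42 = True.
That conflicts with the unit clause (¬y_42).
That branch fails; take y_21 = False instead.
The clause (y_22) is unit, so y_22 = True.
The clause (¬y_32) is unit, so y_32 = False.
The clause (y_31) is unit, so y_31 = True.
The clause (¬y_41) is unit, so y_41 = False.
The clause (y_42) is unit, so y_42 = True.
That conflicts with the unit clause (¬y_42).
Either choice for y_21 ends in contradiction.
Either choice for y_12 ends in contradiction.
That branch fails; take y_11 = True instead.
The clause (¬y_21) is unit, so y_21 = False.
The clause (¬y_31) is unit, so y_31 = False.
The clause (¬y_41) is unit, so y_41 = False.
Case y_22 = True:
The clause (¬y_12) is unit, so y_12 = False.
The clause (¬y_32) is unit, so y_32 = False.
The clause (y_33) is unit, so y_33 = True.
The clause (¬y_42) is unit, so y_42 = False.
The clause (y_43) is unit, so y_43 = True.
That conflicts with the unit clause (¬y_43).
That branch fails; take y_22 = False instead.
The clause (y_23) is unit, so y_23 = True.
The clause (¬y_13) is unit, so y_13 = False.
The clause (¬y_33) is unit, so y_33 = False.
The clause (y_32) is unit, so y_32 = True.
The clause (¬y_12) is unit, so y_12 = False.
The clause (¬y_42) is unit, so y_42 = False.
The clause (y_43) is unit, so y_43 = True.
That conflicts with the unit clause (¬y_43).
Either choice for y_22 ends in contradiction.
Either choice for y_11 ends in contradiction.

UNSATISFIABLE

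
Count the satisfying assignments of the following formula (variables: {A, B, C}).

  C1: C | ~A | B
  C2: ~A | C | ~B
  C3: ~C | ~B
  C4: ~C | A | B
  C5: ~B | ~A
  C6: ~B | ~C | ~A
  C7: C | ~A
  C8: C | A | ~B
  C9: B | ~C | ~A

There are 2^3 = 8 truth assignments over (A, B, C).
Check each against the 9 clauses (columns in the order A, B, C):
  F F F  ✓ satisfies all
  F F T  ✗ fails (~C | A | B)
  F T F  ✗ fails (C | A | ~B)
  F T T  ✗ fails (~C | ~B)
  T F F  ✗ fails (C | ~A | B)
  T F T  ✗ fails (B | ~C | ~A)
  T T F  ✗ fails (~A | C | ~B)
  T T T  ✗ fails (~C | ~B)
1 of the 8 rows is a model.

1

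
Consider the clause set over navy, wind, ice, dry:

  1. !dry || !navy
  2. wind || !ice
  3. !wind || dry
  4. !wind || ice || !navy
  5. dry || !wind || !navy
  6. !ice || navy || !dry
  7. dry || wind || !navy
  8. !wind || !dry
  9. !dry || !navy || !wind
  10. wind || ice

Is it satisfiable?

Branch on dry: set dry = false.
From the singleton clause (!wind), wind = false.
From the singleton clause (!ice), ice = false.
But (ice) is also a unit clause — contradiction.
Backtrack on dry: now try dry = true.
From the singleton clause (!navy), navy = false.
From the singleton clause (!ice), ice = false.
From the singleton clause (!wind), wind = false.
But (wind) is also a unit clause — contradiction.
Either choice for dry ends in contradiction.
No assignment satisfies every clause.

Unsatisfiable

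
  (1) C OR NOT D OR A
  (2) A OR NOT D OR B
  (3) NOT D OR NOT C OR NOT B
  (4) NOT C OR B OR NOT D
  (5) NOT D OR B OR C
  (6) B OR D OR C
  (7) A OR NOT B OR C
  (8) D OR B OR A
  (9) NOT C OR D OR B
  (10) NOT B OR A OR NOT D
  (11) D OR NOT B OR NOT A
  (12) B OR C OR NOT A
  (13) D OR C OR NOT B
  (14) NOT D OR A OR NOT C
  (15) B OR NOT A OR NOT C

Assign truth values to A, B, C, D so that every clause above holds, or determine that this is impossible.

A: true, B: true, C: false, D: true

Try C = false.
Try D = true.
From the singleton clause (A), A = true.
From the singleton clause (B), B = true.
All clauses are satisfied.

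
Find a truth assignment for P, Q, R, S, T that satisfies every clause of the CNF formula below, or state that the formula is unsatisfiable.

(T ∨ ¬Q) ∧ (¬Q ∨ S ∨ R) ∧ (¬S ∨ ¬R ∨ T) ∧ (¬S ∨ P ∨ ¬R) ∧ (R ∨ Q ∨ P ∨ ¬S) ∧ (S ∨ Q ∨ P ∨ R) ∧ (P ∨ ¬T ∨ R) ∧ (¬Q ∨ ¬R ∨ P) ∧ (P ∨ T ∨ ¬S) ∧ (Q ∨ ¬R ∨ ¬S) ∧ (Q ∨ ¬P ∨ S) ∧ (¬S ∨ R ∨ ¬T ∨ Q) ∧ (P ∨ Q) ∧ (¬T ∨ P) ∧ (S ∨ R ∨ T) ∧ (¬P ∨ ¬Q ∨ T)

P=True,  Q=True,  R=True,  S=False,  T=True

Case T = True:
Unit clause (P) forces P = True.
Case Q = True:
Case S = False:
Unit clause (R) forces R = True.
Every clause now holds.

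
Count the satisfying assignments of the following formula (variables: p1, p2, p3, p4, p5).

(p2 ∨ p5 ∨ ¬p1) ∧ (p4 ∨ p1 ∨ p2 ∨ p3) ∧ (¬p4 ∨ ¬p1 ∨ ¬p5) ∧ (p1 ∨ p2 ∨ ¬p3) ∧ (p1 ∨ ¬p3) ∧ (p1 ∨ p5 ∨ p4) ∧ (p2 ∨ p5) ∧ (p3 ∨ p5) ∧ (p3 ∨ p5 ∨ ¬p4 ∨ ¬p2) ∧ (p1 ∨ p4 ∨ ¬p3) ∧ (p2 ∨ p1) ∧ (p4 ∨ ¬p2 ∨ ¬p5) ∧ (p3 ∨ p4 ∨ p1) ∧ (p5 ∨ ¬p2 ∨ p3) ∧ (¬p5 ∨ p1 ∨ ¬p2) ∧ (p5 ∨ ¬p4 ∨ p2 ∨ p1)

4

There are 2^5 = 32 truth assignments over (p1, p2, p3, p4, p5).
Split on p1. With p1 = True, the clauses containing p1 are satisfied and ¬p1 drops from the rest; 4 of the 2^4 = 16 assignments to the other variables satisfy what remains.
With p1 = False, by the same count on the reduced clause set, 0 assignments work.
(One model: p1=T, p2=F, p3=F, p4=F, p5=T.)
Total: 4 + 0 = 4.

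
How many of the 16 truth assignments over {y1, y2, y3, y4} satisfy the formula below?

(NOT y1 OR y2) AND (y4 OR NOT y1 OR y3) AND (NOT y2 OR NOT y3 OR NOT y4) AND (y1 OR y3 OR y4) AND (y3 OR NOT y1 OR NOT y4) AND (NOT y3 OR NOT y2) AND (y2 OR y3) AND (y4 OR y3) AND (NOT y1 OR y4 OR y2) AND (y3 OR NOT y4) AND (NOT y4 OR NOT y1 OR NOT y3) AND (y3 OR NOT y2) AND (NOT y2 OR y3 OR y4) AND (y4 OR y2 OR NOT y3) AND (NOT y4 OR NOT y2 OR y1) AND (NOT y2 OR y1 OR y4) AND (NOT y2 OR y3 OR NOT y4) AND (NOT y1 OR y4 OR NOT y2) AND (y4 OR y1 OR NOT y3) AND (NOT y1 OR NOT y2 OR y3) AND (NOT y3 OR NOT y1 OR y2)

There are 2^4 = 16 truth assignments over (y1, y2, y3, y4).
Check each against the 21 clauses (columns in the order y1, y2, y3, y4):
  F F F F  ✗ fails (y1 OR y3 OR y4)
  F F F T  ✗ fails (y2 OR y3)
  F F T F  ✗ fails (y4 OR y2 OR NOT y3)
  F F T T  ✓ satisfies all
  F T F F  ✗ fails (y1 OR y3 OR y4)
  F T F T  ✗ fails (y3 OR NOT y4)
  F T T F  ✗ fails (NOT y3 OR NOT y2)
  F T T T  ✗ fails (NOT y2 OR NOT y3 OR NOT y4)
  T F F F  ✗ fails (NOT y1 OR y2)
  T F F T  ✗ fails (NOT y1 OR y2)
  T F T F  ✗ fails (NOT y1 OR y2)
  T F T T  ✗ fails (NOT y1 OR y2)
  T T F F  ✗ fails (y4 OR NOT y1 OR y3)
  T T F T  ✗ fails (y3 OR NOT y1 OR NOT y4)
  T T T F  ✗ fails (NOT y3 OR NOT y2)
  T T T T  ✗ fails (NOT y2 OR NOT y3 OR NOT y4)
1 of the 16 rows is a model.

1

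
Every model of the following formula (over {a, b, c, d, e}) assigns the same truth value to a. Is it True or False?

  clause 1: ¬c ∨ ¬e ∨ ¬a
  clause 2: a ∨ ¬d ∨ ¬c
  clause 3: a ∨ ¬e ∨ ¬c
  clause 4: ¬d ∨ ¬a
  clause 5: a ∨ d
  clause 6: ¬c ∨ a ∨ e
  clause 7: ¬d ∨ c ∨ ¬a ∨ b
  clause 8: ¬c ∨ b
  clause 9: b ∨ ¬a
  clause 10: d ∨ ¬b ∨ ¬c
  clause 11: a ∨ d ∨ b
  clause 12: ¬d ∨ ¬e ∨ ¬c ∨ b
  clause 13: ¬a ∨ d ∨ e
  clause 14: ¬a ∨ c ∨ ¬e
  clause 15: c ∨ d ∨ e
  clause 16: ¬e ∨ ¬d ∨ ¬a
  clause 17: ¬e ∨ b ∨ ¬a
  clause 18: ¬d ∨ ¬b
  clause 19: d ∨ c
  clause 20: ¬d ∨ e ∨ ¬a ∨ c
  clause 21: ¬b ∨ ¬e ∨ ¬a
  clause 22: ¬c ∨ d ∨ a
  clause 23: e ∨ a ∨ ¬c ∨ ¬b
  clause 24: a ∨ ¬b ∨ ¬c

Suppose a = True.
(¬d) alone gives d = False.
(b) alone gives b = True.
(¬c) alone gives c = False.
That conflicts with the unit clause (c).
So every satisfying assignment has a = False.

False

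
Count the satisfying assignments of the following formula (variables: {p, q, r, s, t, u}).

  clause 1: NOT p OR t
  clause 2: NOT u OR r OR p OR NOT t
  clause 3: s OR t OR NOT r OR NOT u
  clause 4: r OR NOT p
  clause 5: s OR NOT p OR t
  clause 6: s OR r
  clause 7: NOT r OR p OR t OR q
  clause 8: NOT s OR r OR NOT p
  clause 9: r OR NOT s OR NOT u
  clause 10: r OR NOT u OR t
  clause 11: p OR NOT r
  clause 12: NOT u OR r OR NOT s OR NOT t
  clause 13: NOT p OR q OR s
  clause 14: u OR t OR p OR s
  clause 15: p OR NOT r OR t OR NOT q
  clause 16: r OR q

8

There are 2^6 = 64 truth assignments over (p, q, r, s, t, u).
Split on t. With t = true, the clauses containing t are satisfied and NOT t drops from the rest; 7 of the 2^5 = 32 assignments to the other variables satisfy what remains.
With t = false, by the same count on the reduced clause set, 1 assignment works.
(One model: p=F, q=T, r=F, s=T, t=F, u=F.)
Total: 7 + 1 = 8.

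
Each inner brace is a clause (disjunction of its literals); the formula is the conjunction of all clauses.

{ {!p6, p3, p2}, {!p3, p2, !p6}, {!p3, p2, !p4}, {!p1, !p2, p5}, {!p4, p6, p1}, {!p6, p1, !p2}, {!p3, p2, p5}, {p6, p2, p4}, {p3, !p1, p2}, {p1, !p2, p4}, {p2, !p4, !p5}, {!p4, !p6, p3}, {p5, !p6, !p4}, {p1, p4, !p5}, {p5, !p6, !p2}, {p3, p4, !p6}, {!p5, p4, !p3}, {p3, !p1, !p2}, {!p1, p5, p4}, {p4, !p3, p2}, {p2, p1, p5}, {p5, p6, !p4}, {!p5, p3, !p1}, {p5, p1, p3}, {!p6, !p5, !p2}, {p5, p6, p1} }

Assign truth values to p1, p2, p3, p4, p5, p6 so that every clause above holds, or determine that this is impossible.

p1=true, p2=true, p3=true, p4=true, p5=true, p6=false

Try p6 = false.
Try p4 = true.
(p1) alone gives p1 = true.
(p5) alone gives p5 = true.
(p2) alone gives p2 = true.
(p3) alone gives p3 = true.
Every clause now holds.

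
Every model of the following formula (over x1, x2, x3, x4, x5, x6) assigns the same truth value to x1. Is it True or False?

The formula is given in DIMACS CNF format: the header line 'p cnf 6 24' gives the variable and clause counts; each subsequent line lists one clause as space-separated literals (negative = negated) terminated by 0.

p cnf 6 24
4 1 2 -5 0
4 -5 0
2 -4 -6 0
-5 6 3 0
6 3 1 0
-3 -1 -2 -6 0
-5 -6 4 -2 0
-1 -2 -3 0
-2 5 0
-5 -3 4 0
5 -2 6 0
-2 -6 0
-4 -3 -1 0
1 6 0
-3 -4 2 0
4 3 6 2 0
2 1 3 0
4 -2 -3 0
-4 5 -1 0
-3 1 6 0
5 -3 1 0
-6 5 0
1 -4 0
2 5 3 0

True

Suppose x1 = False.
(x6) alone gives x6 = True.
(¬x2) alone gives x2 = False.
(¬x4) alone gives x4 = False.
(¬x5) alone gives x5 = False.
That conflicts with the unit clause (x5).
So every satisfying assignment has x1 = True.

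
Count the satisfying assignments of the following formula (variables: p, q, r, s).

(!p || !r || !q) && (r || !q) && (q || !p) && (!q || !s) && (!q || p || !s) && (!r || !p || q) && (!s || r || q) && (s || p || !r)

There are 2^4 = 16 truth assignments over (p, q, r, s).
Check each against the 8 clauses (columns in the order p, q, r, s):
  F F F F  ✓ satisfies all
  F F F T  ✗ fails (!s || r || q)
  F F T F  ✗ fails (s || p || !r)
  F F T T  ✓ satisfies all
  F T F F  ✗ fails (r || !q)
  F T F T  ✗ fails (r || !q)
  F T T F  ✗ fails (s || p || !r)
  F T T T  ✗ fails (!q || !s)
  T F F F  ✗ fails (q || !p)
  T F F T  ✗ fails (q || !p)
  T F T F  ✗ fails (q || !p)
  T F T T  ✗ fails (q || !p)
  T T F F  ✗ fails (r || !q)
  T T F T  ✗ fails (r || !q)
  T T T F  ✗ fails (!p || !r || !q)
  T T T T  ✗ fails (!p || !r || !q)
2 of the 16 rows are models.

2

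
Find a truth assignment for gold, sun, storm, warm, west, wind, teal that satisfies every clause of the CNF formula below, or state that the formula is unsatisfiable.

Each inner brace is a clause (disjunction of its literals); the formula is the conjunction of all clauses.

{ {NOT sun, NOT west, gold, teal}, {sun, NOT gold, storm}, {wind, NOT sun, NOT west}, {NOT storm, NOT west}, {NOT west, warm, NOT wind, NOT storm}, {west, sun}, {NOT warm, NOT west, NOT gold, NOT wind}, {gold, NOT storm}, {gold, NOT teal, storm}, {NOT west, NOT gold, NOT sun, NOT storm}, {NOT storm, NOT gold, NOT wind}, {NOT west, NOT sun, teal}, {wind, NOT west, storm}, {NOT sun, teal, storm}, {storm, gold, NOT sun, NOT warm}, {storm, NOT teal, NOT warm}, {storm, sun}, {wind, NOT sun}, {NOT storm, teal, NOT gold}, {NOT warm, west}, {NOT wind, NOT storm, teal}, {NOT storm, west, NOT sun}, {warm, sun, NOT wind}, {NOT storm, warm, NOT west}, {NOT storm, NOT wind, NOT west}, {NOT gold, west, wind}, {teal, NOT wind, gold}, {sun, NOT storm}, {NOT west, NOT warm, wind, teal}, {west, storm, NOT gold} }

gold=true,  sun=true,  storm=false,  warm=false,  west=true,  wind=true,  teal=true

Branch on storm: set storm = false.
The clause (sun) is unit, so sun = true.
The clause (teal) is unit, so teal = true.
The clause (gold) is unit, so gold = true.
The clause (NOT warm) is unit, so warm = false.
The clause (wind) is unit, so wind = true.
The clause (west) is unit, so west = true.
Every clause now holds.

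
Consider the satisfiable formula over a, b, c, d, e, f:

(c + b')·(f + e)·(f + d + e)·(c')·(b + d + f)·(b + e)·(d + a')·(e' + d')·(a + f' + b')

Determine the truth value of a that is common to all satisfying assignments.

Suppose a = 1.
From the singleton clause (c'), c = 0.
From the singleton clause (b'), b = 0.
From the singleton clause (e), e = 1.
From the singleton clause (d), d = 1.
Now (d') is unsatisfied and unit — conflict.
So every satisfying assignment has a = False.

False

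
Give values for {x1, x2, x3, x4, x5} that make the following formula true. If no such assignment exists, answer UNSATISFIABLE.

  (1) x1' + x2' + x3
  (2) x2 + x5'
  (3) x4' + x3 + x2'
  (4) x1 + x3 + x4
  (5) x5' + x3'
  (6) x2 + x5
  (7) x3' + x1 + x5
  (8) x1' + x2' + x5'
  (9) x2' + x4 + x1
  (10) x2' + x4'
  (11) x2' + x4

UNSATISFIABLE

Suppose x2 = 1.
(x4') alone gives x4 = 0.
Now (x4) is unsatisfied and unit — conflict.
Backtrack on x2: now try x2 = 0.
(x5') alone gives x5 = 0.
Now (x5) is unsatisfied and unit — conflict.
Neither x2 = 1 nor x2 = 0 works.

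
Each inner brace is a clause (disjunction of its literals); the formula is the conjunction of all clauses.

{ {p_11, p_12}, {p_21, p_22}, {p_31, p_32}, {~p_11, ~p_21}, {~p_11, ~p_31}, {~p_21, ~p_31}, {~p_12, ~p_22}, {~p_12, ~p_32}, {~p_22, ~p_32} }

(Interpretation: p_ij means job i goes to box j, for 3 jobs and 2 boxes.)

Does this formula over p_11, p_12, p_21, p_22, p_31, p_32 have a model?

Case p_11 = 1:
From the singleton clause (~p_21), p_21 = 0.
From the singleton clause (p_22), p_22 = 1.
From the singleton clause (~p_31), p_31 = 0.
From the singleton clause (p_32), p_32 = 1.
But (~p_32) is also a unit clause — contradiction.
That branch fails; take p_11 = 0 instead.
From the singleton clause (p_12), p_12 = 1.
From the singleton clause (~p_22), p_22 = 0.
From the singleton clause (p_21), p_21 = 1.
From the singleton clause (~p_31), p_31 = 0.
From the singleton clause (p_32), p_32 = 1.
But (~p_32) is also a unit clause — contradiction.
Neither p_11 = 1 nor p_11 = 0 works.
No assignment satisfies every clause.

Unsatisfiable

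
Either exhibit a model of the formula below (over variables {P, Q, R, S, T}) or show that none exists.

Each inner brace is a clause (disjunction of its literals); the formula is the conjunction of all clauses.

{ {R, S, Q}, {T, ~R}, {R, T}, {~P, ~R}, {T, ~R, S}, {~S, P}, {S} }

P ↦ 1, Q ↦ 1, R ↦ 0, S ↦ 1, T ↦ 1

The clause (S) is unit, so S = 1.
The clause (P) is unit, so P = 1.
The clause (~R) is unit, so R = 0.
The clause (T) is unit, so T = 1.
All clauses hold; Q can take either value.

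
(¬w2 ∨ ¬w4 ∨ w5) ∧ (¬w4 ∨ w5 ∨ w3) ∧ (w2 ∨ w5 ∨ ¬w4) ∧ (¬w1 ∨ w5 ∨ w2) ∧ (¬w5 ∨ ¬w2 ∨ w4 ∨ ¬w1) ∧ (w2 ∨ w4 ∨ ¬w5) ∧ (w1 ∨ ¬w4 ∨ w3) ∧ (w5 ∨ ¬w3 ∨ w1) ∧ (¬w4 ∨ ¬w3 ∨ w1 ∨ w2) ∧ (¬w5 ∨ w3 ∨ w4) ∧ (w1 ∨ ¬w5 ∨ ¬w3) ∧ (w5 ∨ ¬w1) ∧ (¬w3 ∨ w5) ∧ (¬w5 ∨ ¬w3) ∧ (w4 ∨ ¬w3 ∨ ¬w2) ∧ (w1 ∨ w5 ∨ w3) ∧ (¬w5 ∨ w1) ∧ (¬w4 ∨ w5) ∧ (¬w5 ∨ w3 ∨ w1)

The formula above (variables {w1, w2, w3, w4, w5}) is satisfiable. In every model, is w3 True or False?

Suppose w3 = True.
Unit clause (w5) forces w5 = True.
But (¬w5) is also a unit clause — contradiction.
So every satisfying assignment has w3 = False.

False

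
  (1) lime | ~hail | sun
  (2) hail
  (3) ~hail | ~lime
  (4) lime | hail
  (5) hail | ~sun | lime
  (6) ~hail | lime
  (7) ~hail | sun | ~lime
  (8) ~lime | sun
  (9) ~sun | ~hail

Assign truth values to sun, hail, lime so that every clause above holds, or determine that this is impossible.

UNSATISFIABLE

(hail) alone gives hail = 1.
(~lime) alone gives lime = 0.
That conflicts with the unit clause (lime).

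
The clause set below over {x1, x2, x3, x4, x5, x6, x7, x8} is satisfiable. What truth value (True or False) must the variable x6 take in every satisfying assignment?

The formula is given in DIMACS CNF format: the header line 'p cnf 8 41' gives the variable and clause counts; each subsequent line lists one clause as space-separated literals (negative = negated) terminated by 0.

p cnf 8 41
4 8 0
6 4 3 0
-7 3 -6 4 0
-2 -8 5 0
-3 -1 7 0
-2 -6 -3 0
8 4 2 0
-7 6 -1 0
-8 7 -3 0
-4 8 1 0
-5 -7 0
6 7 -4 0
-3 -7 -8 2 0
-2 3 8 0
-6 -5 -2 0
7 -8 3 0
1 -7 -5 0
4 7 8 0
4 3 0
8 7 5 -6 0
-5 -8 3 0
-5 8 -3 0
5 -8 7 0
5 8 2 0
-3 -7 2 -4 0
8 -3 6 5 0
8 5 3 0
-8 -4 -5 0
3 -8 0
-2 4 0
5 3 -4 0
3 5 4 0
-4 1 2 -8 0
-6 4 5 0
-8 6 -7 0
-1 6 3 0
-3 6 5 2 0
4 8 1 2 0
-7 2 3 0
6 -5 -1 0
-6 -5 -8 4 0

True

Suppose x6 = False.
Try x4 = True.
Unit clause (x7) forces x7 = True.
Unit clause (¬x1) forces x1 = False.
Unit clause (x8) forces x8 = True.
Now (¬x8) is unsatisfied and unit — conflict.
So x4 must be the other value — set x4 = False.
Unit clause (x8) forces x8 = True.
Unit clause (x3) forces x3 = True.
Unit clause (x7) forces x7 = True.
Now (¬x7) is unsatisfied and unit — conflict.
Neither x4 = True nor x4 = False works.
So every satisfying assignment has x6 = True.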